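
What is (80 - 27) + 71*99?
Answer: 7082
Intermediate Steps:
(80 - 27) + 71*99 = 53 + 7029 = 7082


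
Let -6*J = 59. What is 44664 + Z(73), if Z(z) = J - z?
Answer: 267487/6 ≈ 44581.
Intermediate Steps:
J = -59/6 (J = -⅙*59 = -59/6 ≈ -9.8333)
Z(z) = -59/6 - z
44664 + Z(73) = 44664 + (-59/6 - 1*73) = 44664 + (-59/6 - 73) = 44664 - 497/6 = 267487/6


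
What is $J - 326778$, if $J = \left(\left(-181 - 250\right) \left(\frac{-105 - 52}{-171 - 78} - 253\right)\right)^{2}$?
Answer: $\frac{733524962158822}{62001} \approx 1.1831 \cdot 10^{10}$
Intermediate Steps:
$J = \frac{733545222721600}{62001}$ ($J = \left(- 431 \left(- \frac{157}{-249} - 253\right)\right)^{2} = \left(- 431 \left(\left(-157\right) \left(- \frac{1}{249}\right) - 253\right)\right)^{2} = \left(- 431 \left(\frac{157}{249} - 253\right)\right)^{2} = \left(\left(-431\right) \left(- \frac{62840}{249}\right)\right)^{2} = \left(\frac{27084040}{249}\right)^{2} = \frac{733545222721600}{62001} \approx 1.1831 \cdot 10^{10}$)
$J - 326778 = \frac{733545222721600}{62001} - 326778 = \frac{733524962158822}{62001}$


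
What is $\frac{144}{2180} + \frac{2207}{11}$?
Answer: $\frac{1203211}{5995} \approx 200.7$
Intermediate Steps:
$\frac{144}{2180} + \frac{2207}{11} = 144 \cdot \frac{1}{2180} + 2207 \cdot \frac{1}{11} = \frac{36}{545} + \frac{2207}{11} = \frac{1203211}{5995}$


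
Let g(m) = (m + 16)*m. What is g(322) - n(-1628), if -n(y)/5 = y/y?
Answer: 108841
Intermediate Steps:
n(y) = -5 (n(y) = -5*y/y = -5*1 = -5)
g(m) = m*(16 + m) (g(m) = (16 + m)*m = m*(16 + m))
g(322) - n(-1628) = 322*(16 + 322) - 1*(-5) = 322*338 + 5 = 108836 + 5 = 108841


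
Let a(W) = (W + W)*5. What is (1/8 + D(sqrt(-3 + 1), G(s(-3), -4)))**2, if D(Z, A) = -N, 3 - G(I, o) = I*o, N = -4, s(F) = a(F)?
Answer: 1089/64 ≈ 17.016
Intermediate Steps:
a(W) = 10*W (a(W) = (2*W)*5 = 10*W)
s(F) = 10*F
G(I, o) = 3 - I*o
D(Z, A) = 4 (D(Z, A) = -1*(-4) = 4)
(1/8 + D(sqrt(-3 + 1), G(s(-3), -4)))**2 = (1/8 + 4)**2 = (33/8)**2 = 1089/64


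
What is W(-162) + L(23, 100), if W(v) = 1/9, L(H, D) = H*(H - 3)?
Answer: 4141/9 ≈ 460.11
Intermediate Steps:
L(H, D) = H*(-3 + H)
W(v) = 1/9
W(-162) + L(23, 100) = 1/9 + 23*(-3 + 23) = 1/9 + 23*20 = 1/9 + 460 = 4141/9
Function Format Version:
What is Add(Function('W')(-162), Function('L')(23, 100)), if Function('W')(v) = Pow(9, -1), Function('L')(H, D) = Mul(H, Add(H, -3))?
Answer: Rational(4141, 9) ≈ 460.11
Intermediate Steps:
Function('L')(H, D) = Mul(H, Add(-3, H))
Function('W')(v) = Rational(1, 9)
Add(Function('W')(-162), Function('L')(23, 100)) = Add(Rational(1, 9), Mul(23, Add(-3, 23))) = Add(Rational(1, 9), Mul(23, 20)) = Add(Rational(1, 9), 460) = Rational(4141, 9)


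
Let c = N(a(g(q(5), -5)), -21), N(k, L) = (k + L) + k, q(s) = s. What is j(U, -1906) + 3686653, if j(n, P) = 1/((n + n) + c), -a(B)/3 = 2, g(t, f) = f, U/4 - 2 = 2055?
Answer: 60545902220/16423 ≈ 3.6867e+6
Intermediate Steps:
U = 8228 (U = 8 + 4*2055 = 8 + 8220 = 8228)
a(B) = -6 (a(B) = -3*2 = -6)
N(k, L) = L + 2*k (N(k, L) = (L + k) + k = L + 2*k)
c = -33 (c = -21 + 2*(-6) = -21 - 12 = -33)
j(n, P) = 1/(-33 + 2*n) (j(n, P) = 1/((n + n) - 33) = 1/(2*n - 33) = 1/(-33 + 2*n))
j(U, -1906) + 3686653 = 1/(-33 + 2*8228) + 3686653 = 1/(-33 + 16456) + 3686653 = 1/16423 + 3686653 = 60545902220/16423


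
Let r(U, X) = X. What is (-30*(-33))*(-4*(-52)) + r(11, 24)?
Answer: 205944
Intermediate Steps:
(-30*(-33))*(-4*(-52)) + r(11, 24) = (-30*(-33))*(-4*(-52)) + 24 = 990*208 + 24 = 205920 + 24 = 205944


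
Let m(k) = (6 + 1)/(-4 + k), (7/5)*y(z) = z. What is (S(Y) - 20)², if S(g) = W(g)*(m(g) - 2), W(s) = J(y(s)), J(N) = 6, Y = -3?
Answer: 1444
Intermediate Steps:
y(z) = 5*z/7
W(s) = 6
m(k) = 7/(-4 + k)
S(g) = -12 + 42/(-4 + g) (S(g) = 6*(7/(-4 + g) - 2) = 6*(-2 + 7/(-4 + g)) = -12 + 42/(-4 + g))
(S(Y) - 20)² = (6*(15 - 2*(-3))/(-4 - 3) - 20)² = (6*(15 + 6)/(-7) - 20)² = (6*(-⅐)*21 - 20)² = (-18 - 20)² = (-38)² = 1444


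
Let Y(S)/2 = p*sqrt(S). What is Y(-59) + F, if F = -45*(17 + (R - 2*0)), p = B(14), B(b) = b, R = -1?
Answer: -720 + 28*I*sqrt(59) ≈ -720.0 + 215.07*I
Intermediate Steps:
p = 14
Y(S) = 28*sqrt(S) (Y(S) = 2*(14*sqrt(S)) = 28*sqrt(S))
F = -720 (F = -45*(17 + (-1 - 2*0)) = -45*(17 + (-1 + 0)) = -45*(17 - 1) = -45*16 = -720)
Y(-59) + F = 28*sqrt(-59) - 720 = 28*(I*sqrt(59)) - 720 = 28*I*sqrt(59) - 720 = -720 + 28*I*sqrt(59)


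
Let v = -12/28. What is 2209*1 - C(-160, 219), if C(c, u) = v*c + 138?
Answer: 14017/7 ≈ 2002.4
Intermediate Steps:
v = -3/7 (v = -12*1/28 = -3/7 ≈ -0.42857)
C(c, u) = 138 - 3*c/7 (C(c, u) = -3*c/7 + 138 = 138 - 3*c/7)
2209*1 - C(-160, 219) = 2209*1 - (138 - 3/7*(-160)) = 2209 - (138 + 480/7) = 2209 - 1*1446/7 = 2209 - 1446/7 = 14017/7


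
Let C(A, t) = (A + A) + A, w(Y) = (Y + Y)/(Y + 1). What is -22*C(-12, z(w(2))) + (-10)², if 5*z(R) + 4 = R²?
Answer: 892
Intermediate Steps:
w(Y) = 2*Y/(1 + Y) (w(Y) = (2*Y)/(1 + Y) = 2*Y/(1 + Y))
z(R) = -⅘ + R²/5
C(A, t) = 3*A (C(A, t) = 2*A + A = 3*A)
-22*C(-12, z(w(2))) + (-10)² = -66*(-12) + (-10)² = -22*(-36) + 100 = 792 + 100 = 892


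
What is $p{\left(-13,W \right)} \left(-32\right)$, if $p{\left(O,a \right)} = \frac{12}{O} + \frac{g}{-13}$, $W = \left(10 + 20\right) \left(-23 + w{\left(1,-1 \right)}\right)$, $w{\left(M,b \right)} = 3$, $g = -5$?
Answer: $\frac{224}{13} \approx 17.231$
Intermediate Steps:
$W = -600$ ($W = \left(10 + 20\right) \left(-23 + 3\right) = 30 \left(-20\right) = -600$)
$p{\left(O,a \right)} = \frac{5}{13} + \frac{12}{O}$ ($p{\left(O,a \right)} = \frac{12}{O} - \frac{5}{-13} = \frac{12}{O} - - \frac{5}{13} = \frac{12}{O} + \frac{5}{13} = \frac{5}{13} + \frac{12}{O}$)
$p{\left(-13,W \right)} \left(-32\right) = \left(\frac{5}{13} + \frac{12}{-13}\right) \left(-32\right) = \left(\frac{5}{13} + 12 \left(- \frac{1}{13}\right)\right) \left(-32\right) = \left(\frac{5}{13} - \frac{12}{13}\right) \left(-32\right) = \left(- \frac{7}{13}\right) \left(-32\right) = \frac{224}{13}$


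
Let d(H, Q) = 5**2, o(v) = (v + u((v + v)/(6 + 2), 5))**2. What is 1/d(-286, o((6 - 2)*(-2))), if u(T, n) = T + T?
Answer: 1/25 ≈ 0.040000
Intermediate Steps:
u(T, n) = 2*T
o(v) = 9*v**2/4 (o(v) = (v + 2*((v + v)/(6 + 2)))**2 = (v + 2*((2*v)/8))**2 = (v + 2*((2*v)*(1/8)))**2 = (v + 2*(v/4))**2 = (v + v/2)**2 = (3*v/2)**2 = 9*v**2/4)
d(H, Q) = 25
1/d(-286, o((6 - 2)*(-2))) = 1/25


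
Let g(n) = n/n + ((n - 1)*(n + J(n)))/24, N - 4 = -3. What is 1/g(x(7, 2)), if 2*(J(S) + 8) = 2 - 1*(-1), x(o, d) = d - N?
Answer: 1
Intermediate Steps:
N = 1 (N = 4 - 3 = 1)
x(o, d) = -1 + d (x(o, d) = d - 1*1 = d - 1 = -1 + d)
J(S) = -13/2 (J(S) = -8 + (2 - 1*(-1))/2 = -8 + (2 + 1)/2 = -8 + (½)*3 = -8 + 3/2 = -13/2)
g(n) = 1 + (-1 + n)*(-13/2 + n)/24 (g(n) = n/n + ((n - 1)*(n - 13/2))/24 = 1 + ((-1 + n)*(-13/2 + n))*(1/24) = 1 + (-1 + n)*(-13/2 + n)/24)
1/g(x(7, 2)) = 1/(61/48 - 5*(-1 + 2)/16 + (-1 + 2)²/24) = 1/(61/48 - 5/16*1 + (1/24)*1²) = 1/(61/48 - 5/16 + (1/24)*1) = 1/(61/48 - 5/16 + 1/24) = 1/1 = 1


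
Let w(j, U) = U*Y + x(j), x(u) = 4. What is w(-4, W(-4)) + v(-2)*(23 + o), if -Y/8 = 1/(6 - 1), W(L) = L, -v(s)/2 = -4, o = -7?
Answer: 692/5 ≈ 138.40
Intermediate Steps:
v(s) = 8 (v(s) = -2*(-4) = 8)
Y = -8/5 (Y = -8/(6 - 1) = -8/5 ≈ -1.6000)
w(j, U) = 4 - 8*U/5 (w(j, U) = U*(-8/5) + 4 = -8*U/5 + 4 = 4 - 8*U/5)
w(-4, W(-4)) + v(-2)*(23 + o) = (4 - 8/5*(-4)) + 8*(23 - 7) = (4 + 32/5) + 8*16 = 52/5 + 128 = 692/5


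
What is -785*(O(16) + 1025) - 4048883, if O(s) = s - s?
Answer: -4853508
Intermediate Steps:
O(s) = 0
-785*(O(16) + 1025) - 4048883 = -785*(0 + 1025) - 4048883 = -785*1025 - 4048883 = -804625 - 4048883 = -4853508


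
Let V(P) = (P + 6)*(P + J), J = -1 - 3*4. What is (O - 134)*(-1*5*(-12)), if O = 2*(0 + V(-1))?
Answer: -16440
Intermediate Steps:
J = -13 (J = -1 - 12 = -13)
V(P) = (-13 + P)*(6 + P) (V(P) = (P + 6)*(P - 13) = (6 + P)*(-13 + P) = (-13 + P)*(6 + P))
O = -140 (O = 2*(0 + (-78 + (-1)² - 7*(-1))) = 2*(0 + (-78 + 1 + 7)) = 2*(0 - 70) = 2*(-70) = -140)
(O - 134)*(-1*5*(-12)) = (-140 - 134)*(-1*5*(-12)) = -(-1370)*(-12) = -274*60 = -16440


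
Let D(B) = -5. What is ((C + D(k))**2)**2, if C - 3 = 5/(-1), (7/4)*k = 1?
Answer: 2401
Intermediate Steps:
k = 4/7 (k = (4/7)*1 = 4/7 ≈ 0.57143)
C = -2 (C = 3 + 5/(-1) = 3 + 5*(-1) = 3 - 5 = -2)
((C + D(k))**2)**2 = ((-2 - 5)**2)**2 = ((-7)**2)**2 = 49**2 = 2401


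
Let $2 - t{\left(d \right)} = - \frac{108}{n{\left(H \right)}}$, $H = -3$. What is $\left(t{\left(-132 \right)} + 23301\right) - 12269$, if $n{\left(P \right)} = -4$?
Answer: $11007$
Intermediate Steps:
$t{\left(d \right)} = -25$ ($t{\left(d \right)} = 2 - - \frac{108}{-4} = 2 - \left(-108\right) \left(- \frac{1}{4}\right) = 2 - 27 = -25$)
$\left(t{\left(-132 \right)} + 23301\right) - 12269 = \left(-25 + 23301\right) - 12269 = 23276 - 12269 = 11007$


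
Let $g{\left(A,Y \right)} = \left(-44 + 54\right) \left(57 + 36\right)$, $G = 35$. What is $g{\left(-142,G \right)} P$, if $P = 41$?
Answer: $38130$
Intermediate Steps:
$g{\left(A,Y \right)} = 930$ ($g{\left(A,Y \right)} = 10 \cdot 93 = 930$)
$g{\left(-142,G \right)} P = 930 \cdot 41 = 38130$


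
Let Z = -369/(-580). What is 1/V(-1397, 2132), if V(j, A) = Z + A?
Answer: 580/1236929 ≈ 0.00046890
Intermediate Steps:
Z = 369/580 (Z = -369*(-1/580) = 369/580 ≈ 0.63621)
V(j, A) = 369/580 + A
1/V(-1397, 2132) = 1/(369/580 + 2132) = 1/(1236929/580) = 580/1236929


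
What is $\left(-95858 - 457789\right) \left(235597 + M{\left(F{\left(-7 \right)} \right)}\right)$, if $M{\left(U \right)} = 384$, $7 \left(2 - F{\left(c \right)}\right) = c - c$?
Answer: $-130650172707$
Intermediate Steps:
$F{\left(c \right)} = 2$ ($F{\left(c \right)} = 2 - \frac{c - c}{7} = 2 - 0 = 2 + 0 = 2$)
$\left(-95858 - 457789\right) \left(235597 + M{\left(F{\left(-7 \right)} \right)}\right) = \left(-95858 - 457789\right) \left(235597 + 384\right) = \left(-553647\right) 235981 = -130650172707$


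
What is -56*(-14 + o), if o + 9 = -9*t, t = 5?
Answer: 3808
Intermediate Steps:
o = -54 (o = -9 - 9*5 = -9 - 45 = -54)
-56*(-14 + o) = -56*(-14 - 54) = -56*(-68) = 3808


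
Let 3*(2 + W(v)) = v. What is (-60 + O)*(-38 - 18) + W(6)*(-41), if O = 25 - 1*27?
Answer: 3472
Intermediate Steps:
O = -2 (O = 25 - 27 = -2)
W(v) = -2 + v/3
(-60 + O)*(-38 - 18) + W(6)*(-41) = (-60 - 2)*(-38 - 18) + (-2 + (⅓)*6)*(-41) = -62*(-56) + (-2 + 2)*(-41) = 3472 + 0*(-41) = 3472 + 0 = 3472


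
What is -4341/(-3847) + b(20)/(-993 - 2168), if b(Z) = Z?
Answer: 13644961/12160367 ≈ 1.1221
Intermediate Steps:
-4341/(-3847) + b(20)/(-993 - 2168) = -4341/(-3847) + 20/(-993 - 2168) = -4341*(-1/3847) + 20/(-3161) = 4341/3847 + 20*(-1/3161) = 4341/3847 - 20/3161 = 13644961/12160367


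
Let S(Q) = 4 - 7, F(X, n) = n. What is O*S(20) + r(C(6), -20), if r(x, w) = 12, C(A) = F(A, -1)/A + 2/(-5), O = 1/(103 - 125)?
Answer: 267/22 ≈ 12.136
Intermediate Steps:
O = -1/22 (O = 1/(-22) = -1/22 ≈ -0.045455)
C(A) = -2/5 - 1/A (C(A) = -1/A + 2/(-5) = -1/A + 2*(-1/5) = -1/A - 2/5 = -2/5 - 1/A)
S(Q) = -3
O*S(20) + r(C(6), -20) = -1/22*(-3) + 12 = 3/22 + 12 = 267/22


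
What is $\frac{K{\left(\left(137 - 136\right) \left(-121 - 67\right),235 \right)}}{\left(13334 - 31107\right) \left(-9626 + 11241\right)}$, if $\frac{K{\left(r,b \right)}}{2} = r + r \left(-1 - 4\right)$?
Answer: $- \frac{1504}{28703395} \approx -5.2398 \cdot 10^{-5}$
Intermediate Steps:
$K{\left(r,b \right)} = - 8 r$ ($K{\left(r,b \right)} = 2 \left(r + r \left(-1 - 4\right)\right) = 2 \left(r + r \left(-5\right)\right) = 2 \left(r - 5 r\right) = 2 \left(- 4 r\right) = - 8 r$)
$\frac{K{\left(\left(137 - 136\right) \left(-121 - 67\right),235 \right)}}{\left(13334 - 31107\right) \left(-9626 + 11241\right)} = \frac{\left(-8\right) \left(137 - 136\right) \left(-121 - 67\right)}{\left(13334 - 31107\right) \left(-9626 + 11241\right)} = \frac{\left(-8\right) 1 \left(-188\right)}{\left(-17773\right) 1615} = \frac{\left(-8\right) \left(-188\right)}{-28703395} = 1504 \left(- \frac{1}{28703395}\right) = - \frac{1504}{28703395}$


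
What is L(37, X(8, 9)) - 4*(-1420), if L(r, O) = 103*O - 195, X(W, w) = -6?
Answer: 4867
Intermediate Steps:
L(r, O) = -195 + 103*O
L(37, X(8, 9)) - 4*(-1420) = (-195 + 103*(-6)) - 4*(-1420) = (-195 - 618) - 1*(-5680) = -813 + 5680 = 4867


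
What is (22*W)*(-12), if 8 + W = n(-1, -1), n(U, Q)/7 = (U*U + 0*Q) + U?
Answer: 2112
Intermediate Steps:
n(U, Q) = 7*U + 7*U**2 (n(U, Q) = 7*((U*U + 0*Q) + U) = 7*((U**2 + 0) + U) = 7*(U**2 + U) = 7*(U + U**2) = 7*U + 7*U**2)
W = -8 (W = -8 + 7*(-1)*(1 - 1) = -8 + 7*(-1)*0 = -8 + 0 = -8)
(22*W)*(-12) = (22*(-8))*(-12) = -176*(-12) = 2112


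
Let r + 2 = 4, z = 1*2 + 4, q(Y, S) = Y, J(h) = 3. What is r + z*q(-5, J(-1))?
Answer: -28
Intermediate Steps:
z = 6 (z = 2 + 4 = 6)
r = 2 (r = -2 + 4 = 2)
r + z*q(-5, J(-1)) = 2 + 6*(-5) = 2 - 30 = -28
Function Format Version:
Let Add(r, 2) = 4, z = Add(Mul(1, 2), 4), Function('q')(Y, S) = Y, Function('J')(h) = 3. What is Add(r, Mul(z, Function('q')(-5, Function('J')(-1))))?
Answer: -28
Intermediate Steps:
z = 6 (z = Add(2, 4) = 6)
r = 2 (r = Add(-2, 4) = 2)
Add(r, Mul(z, Function('q')(-5, Function('J')(-1)))) = Add(2, Mul(6, -5)) = Add(2, -30) = -28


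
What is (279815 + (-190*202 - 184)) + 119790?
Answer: 361041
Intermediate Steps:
(279815 + (-190*202 - 184)) + 119790 = (279815 + (-38380 - 184)) + 119790 = (279815 - 38564) + 119790 = 241251 + 119790 = 361041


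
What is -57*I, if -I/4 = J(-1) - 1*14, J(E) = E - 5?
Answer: -4560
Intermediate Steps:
J(E) = -5 + E
I = 80 (I = -4*((-5 - 1) - 1*14) = -4*(-6 - 14) = -4*(-20) = 80)
-57*I = -57*80 = -4560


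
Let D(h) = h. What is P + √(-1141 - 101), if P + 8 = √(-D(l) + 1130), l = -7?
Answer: -8 + √1137 + 3*I*√138 ≈ 25.719 + 35.242*I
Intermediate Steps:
P = -8 + √1137 (P = -8 + √(-1*(-7) + 1130) = -8 + √(7 + 1130) = -8 + √1137 ≈ 25.719)
P + √(-1141 - 101) = (-8 + √1137) + √(-1141 - 101) = (-8 + √1137) + √(-1242) = (-8 + √1137) + 3*I*√138 = -8 + √1137 + 3*I*√138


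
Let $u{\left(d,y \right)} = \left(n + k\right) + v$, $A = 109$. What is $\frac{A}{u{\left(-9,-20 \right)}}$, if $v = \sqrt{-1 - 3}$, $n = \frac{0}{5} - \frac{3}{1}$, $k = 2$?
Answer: $- \frac{109}{5} - \frac{218 i}{5} \approx -21.8 - 43.6 i$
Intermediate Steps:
$n = -3$ ($n = 0 \cdot \frac{1}{5} - 3 = 0 - 3 = -3$)
$v = 2 i$ ($v = \sqrt{-4} = 2 i \approx 2.0 i$)
$u{\left(d,y \right)} = -1 + 2 i$ ($u{\left(d,y \right)} = \left(-3 + 2\right) + 2 i = -1 + 2 i$)
$\frac{A}{u{\left(-9,-20 \right)}} = \frac{109}{-1 + 2 i} = 109 \frac{-1 - 2 i}{5} = \frac{109 \left(-1 - 2 i\right)}{5}$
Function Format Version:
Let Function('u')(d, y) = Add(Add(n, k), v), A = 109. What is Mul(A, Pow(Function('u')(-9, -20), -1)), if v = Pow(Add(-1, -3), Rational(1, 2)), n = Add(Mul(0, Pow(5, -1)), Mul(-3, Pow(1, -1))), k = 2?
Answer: Add(Rational(-109, 5), Mul(Rational(-218, 5), I)) ≈ Add(-21.800, Mul(-43.600, I))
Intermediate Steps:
n = -3 (n = Add(Mul(0, Rational(1, 5)), Mul(-3, 1)) = Add(0, -3) = -3)
v = Mul(2, I) (v = Pow(-4, Rational(1, 2)) = Mul(2, I) ≈ Mul(2.0000, I))
Function('u')(d, y) = Add(-1, Mul(2, I)) (Function('u')(d, y) = Add(Add(-3, 2), Mul(2, I)) = Add(-1, Mul(2, I)))
Mul(A, Pow(Function('u')(-9, -20), -1)) = Mul(109, Pow(Add(-1, Mul(2, I)), -1)) = Mul(109, Mul(Rational(1, 5), Add(-1, Mul(-2, I)))) = Mul(Rational(109, 5), Add(-1, Mul(-2, I)))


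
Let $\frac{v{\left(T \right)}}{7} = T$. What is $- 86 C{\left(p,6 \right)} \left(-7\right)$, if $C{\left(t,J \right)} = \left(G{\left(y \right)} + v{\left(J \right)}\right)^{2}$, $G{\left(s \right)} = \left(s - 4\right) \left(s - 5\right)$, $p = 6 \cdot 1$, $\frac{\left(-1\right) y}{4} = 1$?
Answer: $7823592$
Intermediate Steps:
$y = -4$ ($y = \left(-4\right) 1 = -4$)
$v{\left(T \right)} = 7 T$
$p = 6$
$G{\left(s \right)} = \left(-5 + s\right) \left(-4 + s\right)$ ($G{\left(s \right)} = \left(-4 + s\right) \left(-5 + s\right) = \left(-5 + s\right) \left(-4 + s\right)$)
$C{\left(t,J \right)} = \left(72 + 7 J\right)^{2}$ ($C{\left(t,J \right)} = \left(\left(20 + \left(-4\right)^{2} - -36\right) + 7 J\right)^{2} = \left(\left(20 + 16 + 36\right) + 7 J\right)^{2} = \left(72 + 7 J\right)^{2}$)
$- 86 C{\left(p,6 \right)} \left(-7\right) = - 86 \left(72 + 7 \cdot 6\right)^{2} \left(-7\right) = - 86 \left(72 + 42\right)^{2} \left(-7\right) = - 86 \cdot 114^{2} \left(-7\right) = \left(-86\right) 12996 \left(-7\right) = \left(-1117656\right) \left(-7\right) = 7823592$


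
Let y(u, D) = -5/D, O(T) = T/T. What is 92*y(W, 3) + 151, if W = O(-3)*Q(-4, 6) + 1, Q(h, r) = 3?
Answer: -7/3 ≈ -2.3333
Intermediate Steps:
O(T) = 1
W = 4 (W = 1*3 + 1 = 3 + 1 = 4)
92*y(W, 3) + 151 = 92*(-5/3) + 151 = -460/3 + 151 = -7/3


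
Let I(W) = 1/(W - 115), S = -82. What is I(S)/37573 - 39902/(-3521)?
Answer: 295349852141/26062023001 ≈ 11.333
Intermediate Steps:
I(W) = 1/(-115 + W)
I(S)/37573 - 39902/(-3521) = 1/(-115 - 82*37573) - 39902/(-3521) = (1/37573)/(-197) - 39902*(-1/3521) = -1/197*1/37573 + 39902/3521 = -1/7401881 + 39902/3521 = 295349852141/26062023001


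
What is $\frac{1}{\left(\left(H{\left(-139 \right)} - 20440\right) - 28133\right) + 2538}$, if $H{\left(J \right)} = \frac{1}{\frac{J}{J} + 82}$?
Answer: $- \frac{83}{3820904} \approx -2.1723 \cdot 10^{-5}$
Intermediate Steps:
$H{\left(J \right)} = \frac{1}{83}$ ($H{\left(J \right)} = \frac{1}{1 + 82} = \frac{1}{83}$)
$\frac{1}{\left(\left(H{\left(-139 \right)} - 20440\right) - 28133\right) + 2538} = \frac{1}{\left(\left(\frac{1}{83} - 20440\right) - 28133\right) + 2538} = \frac{1}{\left(- \frac{1696519}{83} - 28133\right) + 2538} = \frac{1}{- \frac{4031558}{83} + 2538} = \frac{1}{- \frac{3820904}{83}} = - \frac{83}{3820904}$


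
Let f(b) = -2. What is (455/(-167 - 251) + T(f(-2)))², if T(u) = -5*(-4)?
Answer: 62489025/174724 ≈ 357.64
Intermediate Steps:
T(u) = 20
(455/(-167 - 251) + T(f(-2)))² = (455/(-167 - 251) + 20)² = (455/(-418) + 20)² = (455*(-1/418) + 20)² = (-455/418 + 20)² = (7905/418)² = 62489025/174724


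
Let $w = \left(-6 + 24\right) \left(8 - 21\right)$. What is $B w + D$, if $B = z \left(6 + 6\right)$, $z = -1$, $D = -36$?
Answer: $2772$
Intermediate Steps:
$B = -12$ ($B = - (6 + 6) = \left(-1\right) 12 = -12$)
$w = -234$ ($w = 18 \left(-13\right) = -234$)
$B w + D = \left(-12\right) \left(-234\right) - 36 = 2808 - 36 = 2772$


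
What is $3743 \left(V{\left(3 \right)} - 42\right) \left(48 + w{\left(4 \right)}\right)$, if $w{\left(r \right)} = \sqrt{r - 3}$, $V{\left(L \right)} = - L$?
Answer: $-8253315$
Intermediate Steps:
$w{\left(r \right)} = \sqrt{-3 + r}$
$3743 \left(V{\left(3 \right)} - 42\right) \left(48 + w{\left(4 \right)}\right) = 3743 \left(\left(-1\right) 3 - 42\right) \left(48 + \sqrt{-3 + 4}\right) = 3743 \left(-3 - 42\right) \left(48 + \sqrt{1}\right) = 3743 \left(- 45 \left(48 + 1\right)\right) = 3743 \left(\left(-45\right) 49\right) = 3743 \left(-2205\right) = -8253315$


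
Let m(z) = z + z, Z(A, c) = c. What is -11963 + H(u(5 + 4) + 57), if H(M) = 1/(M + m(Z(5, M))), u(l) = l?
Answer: -2368673/198 ≈ -11963.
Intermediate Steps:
m(z) = 2*z
H(M) = 1/(3*M) (H(M) = 1/(M + 2*M) = 1/(3*M))
-11963 + H(u(5 + 4) + 57) = -11963 + 1/(3*((5 + 4) + 57)) = -11963 + 1/(3*(9 + 57)) = -11963 + (⅓)/66 = -11963 + (⅓)*(1/66) = -11963 + 1/198 = -2368673/198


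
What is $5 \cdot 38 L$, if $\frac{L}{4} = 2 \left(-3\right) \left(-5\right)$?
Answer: $22800$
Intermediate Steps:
$L = 120$ ($L = 4 \cdot 2 \left(-3\right) \left(-5\right) = 4 \left(\left(-6\right) \left(-5\right)\right) = 4 \cdot 30 = 120$)
$5 \cdot 38 L = 5 \cdot 38 \cdot 120 = 190 \cdot 120 = 22800$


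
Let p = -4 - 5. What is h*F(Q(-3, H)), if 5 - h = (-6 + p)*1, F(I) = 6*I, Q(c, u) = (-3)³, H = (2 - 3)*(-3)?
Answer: -3240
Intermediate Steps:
H = 3 (H = -1*(-3) = 3)
p = -9
Q(c, u) = -27
h = 20 (h = 5 - (-6 - 9) = 5 - (-15) = 5 - 1*(-15) = 5 + 15 = 20)
h*F(Q(-3, H)) = 20*(6*(-27)) = 20*(-162) = -3240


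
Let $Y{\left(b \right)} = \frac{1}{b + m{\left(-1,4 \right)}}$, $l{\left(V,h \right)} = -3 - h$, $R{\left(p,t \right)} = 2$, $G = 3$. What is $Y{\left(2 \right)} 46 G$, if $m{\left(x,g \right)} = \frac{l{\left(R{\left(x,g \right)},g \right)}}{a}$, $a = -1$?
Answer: $\frac{46}{3} \approx 15.333$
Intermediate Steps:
$m{\left(x,g \right)} = 3 + g$ ($m{\left(x,g \right)} = \frac{-3 - g}{-1} = \left(-3 - g\right) \left(-1\right) = 3 + g$)
$Y{\left(b \right)} = \frac{1}{7 + b}$ ($Y{\left(b \right)} = \frac{1}{b + \left(3 + 4\right)} = \frac{1}{b + 7} = \frac{1}{7 + b}$)
$Y{\left(2 \right)} 46 G = \frac{1}{7 + 2} \cdot 46 \cdot 3 = \frac{1}{9} \cdot 46 \cdot 3 = \frac{46}{9} \cdot 3 = \frac{46}{3}$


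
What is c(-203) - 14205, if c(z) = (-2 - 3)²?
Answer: -14180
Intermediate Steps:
c(z) = 25 (c(z) = (-5)² = 25)
c(-203) - 14205 = 25 - 14205 = -14180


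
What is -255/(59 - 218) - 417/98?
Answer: -13771/5194 ≈ -2.6513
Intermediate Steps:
-255/(59 - 218) - 417/98 = -255/(-159) - 417*1/98 = -255*(-1/159) - 417/98 = 85/53 - 417/98 = -13771/5194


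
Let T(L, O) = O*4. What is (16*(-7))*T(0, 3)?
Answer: -1344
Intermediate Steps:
T(L, O) = 4*O
(16*(-7))*T(0, 3) = (16*(-7))*(4*3) = -112*12 = -1344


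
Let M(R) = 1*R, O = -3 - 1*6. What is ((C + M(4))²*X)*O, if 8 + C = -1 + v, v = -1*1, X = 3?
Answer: -972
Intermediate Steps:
v = -1
O = -9 (O = -3 - 6 = -9)
M(R) = R
C = -10 (C = -8 + (-1 - 1) = -8 - 2 = -10)
((C + M(4))²*X)*O = ((-10 + 4)²*3)*(-9) = ((-6)²*3)*(-9) = (36*3)*(-9) = 108*(-9) = -972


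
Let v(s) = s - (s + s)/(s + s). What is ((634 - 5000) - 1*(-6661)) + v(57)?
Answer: 2351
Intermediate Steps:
v(s) = -1 + s (v(s) = s - 2*s/(2*s) = s - 2*s*1/(2*s) = s - 1*1 = s - 1 = -1 + s)
((634 - 5000) - 1*(-6661)) + v(57) = ((634 - 5000) - 1*(-6661)) + (-1 + 57) = (-4366 + 6661) + 56 = 2295 + 56 = 2351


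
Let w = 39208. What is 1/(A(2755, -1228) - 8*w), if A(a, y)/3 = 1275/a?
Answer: -551/172828099 ≈ -3.1881e-6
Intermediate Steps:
A(a, y) = 3825/a (A(a, y) = 3*(1275/a) = 3825/a)
1/(A(2755, -1228) - 8*w) = 1/(3825/2755 - 8*39208) = 1/(3825*(1/2755) - 313664) = 1/(765/551 - 313664) = 1/(-172828099/551) = -551/172828099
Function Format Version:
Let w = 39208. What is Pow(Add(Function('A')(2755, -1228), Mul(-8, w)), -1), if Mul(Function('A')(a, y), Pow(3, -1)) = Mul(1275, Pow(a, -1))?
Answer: Rational(-551, 172828099) ≈ -3.1881e-6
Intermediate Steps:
Function('A')(a, y) = Mul(3825, Pow(a, -1)) (Function('A')(a, y) = Mul(3, Mul(1275, Pow(a, -1))) = Mul(3825, Pow(a, -1)))
Pow(Add(Function('A')(2755, -1228), Mul(-8, w)), -1) = Pow(Add(Mul(3825, Pow(2755, -1)), Mul(-8, 39208)), -1) = Pow(Add(Mul(3825, Rational(1, 2755)), -313664), -1) = Pow(Add(Rational(765, 551), -313664), -1) = Pow(Rational(-172828099, 551), -1) = Rational(-551, 172828099)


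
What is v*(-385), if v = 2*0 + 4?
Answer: -1540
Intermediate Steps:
v = 4 (v = 0 + 4 = 4)
v*(-385) = 4*(-385) = -1540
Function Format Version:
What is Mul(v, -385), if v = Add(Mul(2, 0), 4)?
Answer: -1540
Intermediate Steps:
v = 4 (v = Add(0, 4) = 4)
Mul(v, -385) = Mul(4, -385) = -1540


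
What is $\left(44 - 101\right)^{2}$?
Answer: $3249$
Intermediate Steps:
$\left(44 - 101\right)^{2} = \left(-57\right)^{2} = 3249$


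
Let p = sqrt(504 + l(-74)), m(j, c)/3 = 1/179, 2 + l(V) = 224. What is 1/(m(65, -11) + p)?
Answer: -179/7753919 + 352451*sqrt(6)/23261757 ≈ 0.037090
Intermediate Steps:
l(V) = 222 (l(V) = -2 + 224 = 222)
m(j, c) = 3/179
p = 11*sqrt(6) (p = sqrt(504 + 222) = sqrt(726) = 11*sqrt(6) ≈ 26.944)
1/(m(65, -11) + p) = 1/(3/179 + 11*sqrt(6))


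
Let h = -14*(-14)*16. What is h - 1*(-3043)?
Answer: 6179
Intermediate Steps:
h = 3136 (h = 196*16 = 3136)
h - 1*(-3043) = 3136 - 1*(-3043) = 3136 + 3043 = 6179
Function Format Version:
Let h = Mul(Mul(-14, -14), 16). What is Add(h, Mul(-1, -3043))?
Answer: 6179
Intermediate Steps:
h = 3136 (h = Mul(196, 16) = 3136)
Add(h, Mul(-1, -3043)) = Add(3136, Mul(-1, -3043)) = Add(3136, 3043) = 6179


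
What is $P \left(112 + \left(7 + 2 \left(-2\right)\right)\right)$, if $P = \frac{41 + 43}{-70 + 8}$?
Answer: $- \frac{4830}{31} \approx -155.81$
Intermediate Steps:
$P = - \frac{42}{31}$ ($P = \frac{84}{-62} = 84 \left(- \frac{1}{62}\right) = - \frac{42}{31} \approx -1.3548$)
$P \left(112 + \left(7 + 2 \left(-2\right)\right)\right) = - \frac{42 \left(112 + \left(7 + 2 \left(-2\right)\right)\right)}{31} = - \frac{42 \left(112 + \left(7 - 4\right)\right)}{31} = - \frac{42 \left(112 + 3\right)}{31} = \left(- \frac{42}{31}\right) 115 = - \frac{4830}{31}$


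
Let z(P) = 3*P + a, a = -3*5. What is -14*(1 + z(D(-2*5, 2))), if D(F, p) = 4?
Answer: 28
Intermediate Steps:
a = -15
z(P) = -15 + 3*P (z(P) = 3*P - 15 = -15 + 3*P)
-14*(1 + z(D(-2*5, 2))) = -14*(1 + (-15 + 3*4)) = -14*(1 + (-15 + 12)) = -14*(1 - 3) = -14*(-2) = 28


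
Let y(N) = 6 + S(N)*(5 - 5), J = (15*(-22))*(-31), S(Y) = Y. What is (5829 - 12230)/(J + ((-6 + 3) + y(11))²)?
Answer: -6401/10239 ≈ -0.62516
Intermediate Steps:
J = 10230 (J = -330*(-31) = 10230)
y(N) = 6 (y(N) = 6 + N*(5 - 5) = 6 + N*0 = 6 + 0 = 6)
(5829 - 12230)/(J + ((-6 + 3) + y(11))²) = (5829 - 12230)/(10230 + ((-6 + 3) + 6)²) = -6401/(10230 + (-3 + 6)²) = -6401/(10230 + 3²) = -6401/(10230 + 9) = -6401/10239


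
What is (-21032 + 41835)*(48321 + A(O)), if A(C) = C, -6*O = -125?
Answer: 6033930953/6 ≈ 1.0057e+9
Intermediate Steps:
O = 125/6 (O = -⅙*(-125) = 125/6 ≈ 20.833)
(-21032 + 41835)*(48321 + A(O)) = (-21032 + 41835)*(48321 + 125/6) = 20803*(290051/6) = 6033930953/6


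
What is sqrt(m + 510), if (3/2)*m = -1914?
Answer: I*sqrt(766) ≈ 27.677*I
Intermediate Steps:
m = -1276 (m = (2/3)*(-1914) = -1276)
sqrt(m + 510) = sqrt(-1276 + 510) = sqrt(-766) = I*sqrt(766)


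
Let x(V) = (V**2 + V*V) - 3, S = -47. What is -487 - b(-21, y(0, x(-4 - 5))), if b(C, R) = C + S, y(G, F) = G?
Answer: -419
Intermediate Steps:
x(V) = -3 + 2*V**2 (x(V) = (V**2 + V**2) - 3 = 2*V**2 - 3 = -3 + 2*V**2)
b(C, R) = -47 + C (b(C, R) = C - 47 = -47 + C)
-487 - b(-21, y(0, x(-4 - 5))) = -487 - (-47 - 21) = -487 - 1*(-68) = -487 + 68 = -419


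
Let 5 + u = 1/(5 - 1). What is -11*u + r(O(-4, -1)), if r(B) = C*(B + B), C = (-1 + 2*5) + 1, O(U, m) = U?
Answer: -111/4 ≈ -27.750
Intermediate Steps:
C = 10 (C = (-1 + 10) + 1 = 9 + 1 = 10)
u = -19/4 (u = -5 + 1/(5 - 1) = -5 + 1/4 = -5 + ¼ = -19/4 ≈ -4.7500)
r(B) = 20*B (r(B) = 10*(B + B) = 10*(2*B) = 20*B)
-11*u + r(O(-4, -1)) = -11*(-19/4) + 20*(-4) = 209/4 - 80 = -111/4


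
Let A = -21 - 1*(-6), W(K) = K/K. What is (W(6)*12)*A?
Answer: -180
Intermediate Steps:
W(K) = 1
A = -15 (A = -21 + 6 = -15)
(W(6)*12)*A = (1*12)*(-15) = 12*(-15) = -180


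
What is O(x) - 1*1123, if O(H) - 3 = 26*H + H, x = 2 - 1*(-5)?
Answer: -931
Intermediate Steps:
x = 7 (x = 2 + 5 = 7)
O(H) = 3 + 27*H (O(H) = 3 + (26*H + H) = 3 + 27*H)
O(x) - 1*1123 = (3 + 27*7) - 1*1123 = (3 + 189) - 1123 = 192 - 1123 = -931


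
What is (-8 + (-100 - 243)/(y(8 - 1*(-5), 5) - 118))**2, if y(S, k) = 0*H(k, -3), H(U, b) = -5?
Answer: 361201/13924 ≈ 25.941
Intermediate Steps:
y(S, k) = 0 (y(S, k) = 0*(-5) = 0)
(-8 + (-100 - 243)/(y(8 - 1*(-5), 5) - 118))**2 = (-8 + (-100 - 243)/(0 - 118))**2 = (-8 - 343/(-118))**2 = (-8 - 343*(-1/118))**2 = (-8 + 343/118)**2 = (-601/118)**2 = 361201/13924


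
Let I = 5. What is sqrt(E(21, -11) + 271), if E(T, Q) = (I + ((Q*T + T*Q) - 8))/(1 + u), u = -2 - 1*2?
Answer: sqrt(426) ≈ 20.640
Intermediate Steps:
u = -4 (u = -2 - 2 = -4)
E(T, Q) = 1 - 2*Q*T/3 (E(T, Q) = (5 + ((Q*T + T*Q) - 8))/(1 - 4) = (5 + ((Q*T + Q*T) - 8))/(-3) = (5 + (2*Q*T - 8))*(-1/3) = (5 + (-8 + 2*Q*T))*(-1/3) = (-3 + 2*Q*T)*(-1/3) = 1 - 2*Q*T/3)
sqrt(E(21, -11) + 271) = sqrt((1 - 2/3*(-11)*21) + 271) = sqrt((1 + 154) + 271) = sqrt(155 + 271) = sqrt(426)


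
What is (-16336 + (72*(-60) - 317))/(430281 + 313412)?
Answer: -20973/743693 ≈ -0.028201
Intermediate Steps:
(-16336 + (72*(-60) - 317))/(430281 + 313412) = (-16336 + (-4320 - 317))/743693 = (-16336 - 4637)*(1/743693) = -20973*1/743693 = -20973/743693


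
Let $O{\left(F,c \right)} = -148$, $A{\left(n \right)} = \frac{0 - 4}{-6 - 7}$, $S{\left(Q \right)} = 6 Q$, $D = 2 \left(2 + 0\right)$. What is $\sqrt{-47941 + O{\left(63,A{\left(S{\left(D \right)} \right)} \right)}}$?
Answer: $i \sqrt{48089} \approx 219.29 i$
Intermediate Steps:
$D = 4$ ($D = 2 \cdot 2 = 4$)
$A{\left(n \right)} = \frac{4}{13}$ ($A{\left(n \right)} = - \frac{4}{-13} = \left(-4\right) \left(- \frac{1}{13}\right) = \frac{4}{13}$)
$\sqrt{-47941 + O{\left(63,A{\left(S{\left(D \right)} \right)} \right)}} = \sqrt{-47941 - 148} = \sqrt{-48089} = i \sqrt{48089}$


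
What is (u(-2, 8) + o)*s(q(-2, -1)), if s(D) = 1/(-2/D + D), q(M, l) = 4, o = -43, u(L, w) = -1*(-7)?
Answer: -72/7 ≈ -10.286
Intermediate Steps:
u(L, w) = 7
s(D) = 1/(D - 2/D)
(u(-2, 8) + o)*s(q(-2, -1)) = (7 - 43)*(4/(-2 + 4²)) = -144/(-2 + 16) = -144/14 = -36*2/7 = -72/7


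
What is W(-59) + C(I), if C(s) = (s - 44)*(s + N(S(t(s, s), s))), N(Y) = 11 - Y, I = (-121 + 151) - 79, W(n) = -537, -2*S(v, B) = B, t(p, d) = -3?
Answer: 10551/2 ≈ 5275.5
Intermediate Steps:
S(v, B) = -B/2
I = -49 (I = 30 - 79 = -49)
C(s) = (-44 + s)*(11 + 3*s/2) (C(s) = (s - 44)*(s + (11 - (-1)*s/2)) = (-44 + s)*(s + (11 + s/2)) = (-44 + s)*(11 + 3*s/2))
W(-59) + C(I) = -537 + (-484 - 55*(-49) + (3/2)*(-49)**2) = -537 + (-484 + 2695 + (3/2)*2401) = -537 + (-484 + 2695 + 7203/2) = -537 + 11625/2 = 10551/2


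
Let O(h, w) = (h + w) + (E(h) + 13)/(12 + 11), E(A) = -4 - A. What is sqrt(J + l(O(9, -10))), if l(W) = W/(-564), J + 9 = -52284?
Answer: I*sqrt(4158548391)/282 ≈ 228.68*I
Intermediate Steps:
J = -52293 (J = -9 - 52284 = -52293)
O(h, w) = 9/23 + w + 22*h/23 (O(h, w) = (h + w) + ((-4 - h) + 13)/(12 + 11) = (h + w) + (9 - h)/23 = (h + w) + (9 - h)*(1/23) = (h + w) + (9/23 - h/23) = 9/23 + w + 22*h/23)
l(W) = -W/564 (l(W) = W*(-1/564) = -W/564)
sqrt(J + l(O(9, -10))) = sqrt(-52293 - (9/23 - 10 + (22/23)*9)/564) = sqrt(-52293 - (9/23 - 10 + 198/23)/564) = sqrt(-52293 - 1/564*(-1)) = sqrt(-52293 + 1/564) = sqrt(-29493251/564) = I*sqrt(4158548391)/282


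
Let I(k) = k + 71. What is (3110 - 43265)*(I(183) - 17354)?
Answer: 686650500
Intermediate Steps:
I(k) = 71 + k
(3110 - 43265)*(I(183) - 17354) = (3110 - 43265)*((71 + 183) - 17354) = -40155*(254 - 17354) = -40155*(-17100) = 686650500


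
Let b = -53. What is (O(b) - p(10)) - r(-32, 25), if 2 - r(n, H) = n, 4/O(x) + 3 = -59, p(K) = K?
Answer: -1366/31 ≈ -44.065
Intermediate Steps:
O(x) = -2/31 (O(x) = 4/(-3 - 59) = 4/(-62) = 4*(-1/62) = -2/31)
r(n, H) = 2 - n
(O(b) - p(10)) - r(-32, 25) = (-2/31 - 1*10) - (2 - 1*(-32)) = (-2/31 - 10) - (2 + 32) = -312/31 - 1*34 = -312/31 - 34 = -1366/31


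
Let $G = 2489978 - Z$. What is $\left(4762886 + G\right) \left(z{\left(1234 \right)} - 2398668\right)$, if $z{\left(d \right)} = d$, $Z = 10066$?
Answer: $-17364130180332$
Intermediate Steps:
$G = 2479912$ ($G = 2489978 - 10066 = 2479912$)
$\left(4762886 + G\right) \left(z{\left(1234 \right)} - 2398668\right) = \left(4762886 + 2479912\right) \left(1234 - 2398668\right) = 7242798 \left(-2397434\right) = -17364130180332$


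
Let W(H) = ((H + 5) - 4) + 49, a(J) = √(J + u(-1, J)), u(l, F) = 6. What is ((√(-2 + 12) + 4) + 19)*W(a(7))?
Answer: (23 + √10)*(50 + √13) ≈ 1402.4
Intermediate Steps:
a(J) = √(6 + J) (a(J) = √(J + 6) = √(6 + J))
W(H) = 50 + H (W(H) = ((5 + H) - 4) + 49 = (1 + H) + 49 = 50 + H)
((√(-2 + 12) + 4) + 19)*W(a(7)) = ((√(-2 + 12) + 4) + 19)*(50 + √(6 + 7)) = ((√10 + 4) + 19)*(50 + √13) = ((4 + √10) + 19)*(50 + √13) = (23 + √10)*(50 + √13)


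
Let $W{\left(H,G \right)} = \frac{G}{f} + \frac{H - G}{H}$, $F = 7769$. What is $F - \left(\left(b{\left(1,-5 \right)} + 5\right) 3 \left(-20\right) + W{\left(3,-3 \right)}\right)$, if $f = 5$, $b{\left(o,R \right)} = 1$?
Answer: $\frac{40638}{5} \approx 8127.6$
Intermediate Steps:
$W{\left(H,G \right)} = \frac{G}{5} + \frac{H - G}{H}$
$F - \left(\left(b{\left(1,-5 \right)} + 5\right) 3 \left(-20\right) + W{\left(3,-3 \right)}\right) = 7769 - \left(\left(1 + 5\right) 3 \left(-20\right) + \left(1 + \frac{1}{5} \left(-3\right) - - \frac{3}{3}\right)\right) = 7769 - \left(6 \cdot 3 \left(-20\right) - \left(- \frac{2}{5} - 1\right)\right) = 7769 - \left(18 \left(-20\right) + \left(1 - \frac{3}{5} + 1\right)\right) = 7769 - \left(-360 + \frac{7}{5}\right) = 7769 - - \frac{1793}{5} = 7769 + \frac{1793}{5} = \frac{40638}{5}$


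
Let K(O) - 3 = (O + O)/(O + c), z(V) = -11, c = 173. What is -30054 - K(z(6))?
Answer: -2434606/81 ≈ -30057.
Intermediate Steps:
K(O) = 3 + 2*O/(173 + O) (K(O) = 3 + (O + O)/(O + 173) = 3 + (2*O)/(173 + O) = 3 + 2*O/(173 + O))
-30054 - K(z(6)) = -30054 - (519 + 5*(-11))/(173 - 11) = -30054 - (519 - 55)/162 = -30054 - 464/162 = -30054 - 1*232/81 = -30054 - 232/81 = -2434606/81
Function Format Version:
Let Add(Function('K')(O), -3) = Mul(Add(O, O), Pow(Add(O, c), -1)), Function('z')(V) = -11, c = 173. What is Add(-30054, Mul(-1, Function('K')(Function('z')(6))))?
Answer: Rational(-2434606, 81) ≈ -30057.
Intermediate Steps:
Function('K')(O) = Add(3, Mul(2, O, Pow(Add(173, O), -1))) (Function('K')(O) = Add(3, Mul(Add(O, O), Pow(Add(O, 173), -1))) = Add(3, Mul(Mul(2, O), Pow(Add(173, O), -1))) = Add(3, Mul(2, O, Pow(Add(173, O), -1))))
Add(-30054, Mul(-1, Function('K')(Function('z')(6)))) = Add(-30054, Mul(-1, Mul(Pow(Add(173, -11), -1), Add(519, Mul(5, -11))))) = Add(-30054, Mul(-1, Mul(Pow(162, -1), Add(519, -55)))) = Add(-30054, Mul(-1, Mul(Rational(1, 162), 464))) = Add(-30054, Mul(-1, Rational(232, 81))) = Add(-30054, Rational(-232, 81)) = Rational(-2434606, 81)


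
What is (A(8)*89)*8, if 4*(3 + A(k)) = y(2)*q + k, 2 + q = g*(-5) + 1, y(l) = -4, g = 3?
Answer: 10680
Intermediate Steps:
q = -16 (q = -2 + (3*(-5) + 1) = -2 + (-15 + 1) = -2 - 14 = -16)
A(k) = 13 + k/4 (A(k) = -3 + (-4*(-16) + k)/4 = -3 + (64 + k)/4 = -3 + (16 + k/4) = 13 + k/4)
(A(8)*89)*8 = ((13 + (¼)*8)*89)*8 = ((13 + 2)*89)*8 = (15*89)*8 = 1335*8 = 10680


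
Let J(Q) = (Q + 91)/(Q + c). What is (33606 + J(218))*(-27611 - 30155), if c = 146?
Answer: -353322648519/182 ≈ -1.9413e+9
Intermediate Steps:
J(Q) = (91 + Q)/(146 + Q) (J(Q) = (Q + 91)/(Q + 146) = (91 + Q)/(146 + Q))
(33606 + J(218))*(-27611 - 30155) = (33606 + (91 + 218)/(146 + 218))*(-27611 - 30155) = (33606 + 309/364)*(-57766) = (12232893/364)*(-57766) = -353322648519/182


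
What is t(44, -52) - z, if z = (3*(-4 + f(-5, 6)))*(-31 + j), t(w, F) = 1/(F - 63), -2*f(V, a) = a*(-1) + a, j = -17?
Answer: -66241/115 ≈ -576.01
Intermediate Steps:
f(V, a) = 0 (f(V, a) = -(a*(-1) + a)/2 = -(-a + a)/2 = -1/2*0 = 0)
t(w, F) = 1/(-63 + F)
z = 576 (z = (3*(-4 + 0))*(-31 - 17) = (3*(-4))*(-48) = -12*(-48) = 576)
t(44, -52) - z = 1/(-63 - 52) - 1*576 = 1/(-115) - 576 = -1/115 - 576 = -66241/115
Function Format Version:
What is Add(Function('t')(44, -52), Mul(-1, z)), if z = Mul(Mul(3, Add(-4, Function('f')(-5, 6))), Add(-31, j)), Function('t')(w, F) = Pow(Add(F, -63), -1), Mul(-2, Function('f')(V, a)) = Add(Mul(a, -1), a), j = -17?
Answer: Rational(-66241, 115) ≈ -576.01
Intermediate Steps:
Function('f')(V, a) = 0 (Function('f')(V, a) = Mul(Rational(-1, 2), Add(Mul(a, -1), a)) = Mul(Rational(-1, 2), Add(Mul(-1, a), a)) = Mul(Rational(-1, 2), 0) = 0)
Function('t')(w, F) = Pow(Add(-63, F), -1)
z = 576 (z = Mul(Mul(3, Add(-4, 0)), Add(-31, -17)) = Mul(Mul(3, -4), -48) = Mul(-12, -48) = 576)
Add(Function('t')(44, -52), Mul(-1, z)) = Add(Pow(Add(-63, -52), -1), Mul(-1, 576)) = Add(Pow(-115, -1), -576) = Add(Rational(-1, 115), -576) = Rational(-66241, 115)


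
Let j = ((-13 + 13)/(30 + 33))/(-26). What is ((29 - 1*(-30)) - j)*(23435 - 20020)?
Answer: 201485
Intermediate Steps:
j = 0 (j = (0/63)*(-1/26) = (0*(1/63))*(-1/26) = 0*(-1/26) = 0)
((29 - 1*(-30)) - j)*(23435 - 20020) = ((29 - 1*(-30)) - 1*0)*(23435 - 20020) = ((29 + 30) + 0)*3415 = (59 + 0)*3415 = 59*3415 = 201485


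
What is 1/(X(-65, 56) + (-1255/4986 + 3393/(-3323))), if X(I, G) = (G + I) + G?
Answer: 16568478/757630603 ≈ 0.021869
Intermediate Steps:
X(I, G) = I + 2*G
1/(X(-65, 56) + (-1255/4986 + 3393/(-3323))) = 1/((-65 + 2*56) + (-1255/4986 + 3393/(-3323))) = 1/((-65 + 112) + (-1255*1/4986 + 3393*(-1/3323))) = 1/(47 + (-1255/4986 - 3393/3323)) = 1/(47 - 21087863/16568478) = 1/(757630603/16568478) = 16568478/757630603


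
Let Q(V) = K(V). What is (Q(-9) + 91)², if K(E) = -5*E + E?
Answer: 16129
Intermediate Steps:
K(E) = -4*E
Q(V) = -4*V
(Q(-9) + 91)² = (-4*(-9) + 91)² = (36 + 91)² = 127² = 16129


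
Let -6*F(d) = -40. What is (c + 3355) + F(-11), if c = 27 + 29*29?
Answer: 12689/3 ≈ 4229.7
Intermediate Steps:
F(d) = 20/3 (F(d) = -⅙*(-40) = 20/3)
c = 868 (c = 27 + 841 = 868)
(c + 3355) + F(-11) = (868 + 3355) + 20/3 = 4223 + 20/3 = 12689/3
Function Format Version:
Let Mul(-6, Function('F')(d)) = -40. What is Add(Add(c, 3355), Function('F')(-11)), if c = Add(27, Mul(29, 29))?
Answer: Rational(12689, 3) ≈ 4229.7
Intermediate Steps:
Function('F')(d) = Rational(20, 3) (Function('F')(d) = Mul(Rational(-1, 6), -40) = Rational(20, 3))
c = 868 (c = Add(27, 841) = 868)
Add(Add(c, 3355), Function('F')(-11)) = Add(Add(868, 3355), Rational(20, 3)) = Add(4223, Rational(20, 3)) = Rational(12689, 3)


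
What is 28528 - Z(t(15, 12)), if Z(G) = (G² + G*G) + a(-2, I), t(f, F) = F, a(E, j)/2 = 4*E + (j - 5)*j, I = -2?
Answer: 28228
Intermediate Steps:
a(E, j) = 8*E + 2*j*(-5 + j) (a(E, j) = 2*(4*E + (j - 5)*j) = 2*(4*E + (-5 + j)*j) = 2*(4*E + j*(-5 + j)) = 8*E + 2*j*(-5 + j))
Z(G) = 12 + 2*G² (Z(G) = (G² + G*G) + (-10*(-2) + 2*(-2)² + 8*(-2)) = (G² + G²) + (20 + 2*4 - 16) = 2*G² + (20 + 8 - 16) = 2*G² + 12 = 12 + 2*G²)
28528 - Z(t(15, 12)) = 28528 - (12 + 2*12²) = 28528 - (12 + 2*144) = 28528 - (12 + 288) = 28528 - 1*300 = 28528 - 300 = 28228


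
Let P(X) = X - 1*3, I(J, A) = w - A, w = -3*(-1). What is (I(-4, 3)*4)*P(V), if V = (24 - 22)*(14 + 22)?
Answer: 0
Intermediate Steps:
w = 3
I(J, A) = 3 - A
V = 72 (V = 2*36 = 72)
P(X) = -3 + X (P(X) = X - 3 = -3 + X)
(I(-4, 3)*4)*P(V) = ((3 - 1*3)*4)*(-3 + 72) = ((3 - 3)*4)*69 = (0*4)*69 = 0*69 = 0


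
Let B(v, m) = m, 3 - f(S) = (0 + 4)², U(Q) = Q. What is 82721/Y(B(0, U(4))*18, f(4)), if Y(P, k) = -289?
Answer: -82721/289 ≈ -286.23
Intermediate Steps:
f(S) = -13 (f(S) = 3 - (0 + 4)² = 3 - 1*4² = 3 - 1*16 = 3 - 16 = -13)
82721/Y(B(0, U(4))*18, f(4)) = 82721/(-289) = 82721*(-1/289) = -82721/289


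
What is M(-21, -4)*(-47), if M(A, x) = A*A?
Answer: -20727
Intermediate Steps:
M(A, x) = A**2
M(-21, -4)*(-47) = (-21)**2*(-47) = 441*(-47) = -20727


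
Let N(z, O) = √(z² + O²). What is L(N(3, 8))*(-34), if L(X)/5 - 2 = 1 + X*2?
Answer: -510 - 340*√73 ≈ -3415.0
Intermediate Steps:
N(z, O) = √(O² + z²)
L(X) = 15 + 10*X (L(X) = 10 + 5*(1 + X*2) = 10 + 5*(1 + 2*X) = 10 + (5 + 10*X) = 15 + 10*X)
L(N(3, 8))*(-34) = (15 + 10*√(8² + 3²))*(-34) = (15 + 10*√(64 + 9))*(-34) = (15 + 10*√73)*(-34) = -510 - 340*√73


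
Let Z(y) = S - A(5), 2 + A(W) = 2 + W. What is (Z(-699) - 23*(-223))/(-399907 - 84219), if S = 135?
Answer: -5259/484126 ≈ -0.010863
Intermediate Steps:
A(W) = W (A(W) = -2 + (2 + W) = W)
Z(y) = 130 (Z(y) = 135 - 1*5 = 135 - 5 = 130)
(Z(-699) - 23*(-223))/(-399907 - 84219) = (130 - 23*(-223))/(-399907 - 84219) = (130 + 5129)/(-484126) = 5259*(-1/484126) = -5259/484126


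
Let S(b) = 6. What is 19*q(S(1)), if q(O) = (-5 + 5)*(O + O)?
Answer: 0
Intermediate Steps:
q(O) = 0 (q(O) = 0*(2*O) = 0)
19*q(S(1)) = 19*0 = 0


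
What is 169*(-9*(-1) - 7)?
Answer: 338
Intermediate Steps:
169*(-9*(-1) - 7) = 169*(9 - 7) = 169*2 = 338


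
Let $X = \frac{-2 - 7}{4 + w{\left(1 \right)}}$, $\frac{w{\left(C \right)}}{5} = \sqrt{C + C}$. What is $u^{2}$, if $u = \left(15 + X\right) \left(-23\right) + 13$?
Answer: $\frac{74469953}{578} - \frac{6270030 \sqrt{2}}{289} \approx 98159.0$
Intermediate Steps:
$w{\left(C \right)} = 5 \sqrt{2} \sqrt{C}$ ($w{\left(C \right)} = 5 \sqrt{C + C} = 5 \sqrt{2 C} = 5 \sqrt{2} \sqrt{C}$)
$X = - \frac{9}{4 + 5 \sqrt{2}}$ ($X = \frac{-2 - 7}{4 + 5 \sqrt{2} \sqrt{1}} = - \frac{9}{4 + 5 \sqrt{2} \cdot 1} = - \frac{9}{4 + 5 \sqrt{2}} \approx -0.81293$)
$u = - \frac{6058}{17} + \frac{1035 \sqrt{2}}{34}$ ($u = \left(15 + \left(\frac{18}{17} - \frac{45 \sqrt{2}}{34}\right)\right) \left(-23\right) + 13 = \left(\frac{273}{17} - \frac{45 \sqrt{2}}{34}\right) \left(-23\right) + 13 = \left(- \frac{6279}{17} + \frac{1035 \sqrt{2}}{34}\right) + 13 = - \frac{6058}{17} + \frac{1035 \sqrt{2}}{34} \approx -313.3$)
$u^{2} = \left(- \frac{6058}{17} + \frac{1035 \sqrt{2}}{34}\right)^{2}$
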